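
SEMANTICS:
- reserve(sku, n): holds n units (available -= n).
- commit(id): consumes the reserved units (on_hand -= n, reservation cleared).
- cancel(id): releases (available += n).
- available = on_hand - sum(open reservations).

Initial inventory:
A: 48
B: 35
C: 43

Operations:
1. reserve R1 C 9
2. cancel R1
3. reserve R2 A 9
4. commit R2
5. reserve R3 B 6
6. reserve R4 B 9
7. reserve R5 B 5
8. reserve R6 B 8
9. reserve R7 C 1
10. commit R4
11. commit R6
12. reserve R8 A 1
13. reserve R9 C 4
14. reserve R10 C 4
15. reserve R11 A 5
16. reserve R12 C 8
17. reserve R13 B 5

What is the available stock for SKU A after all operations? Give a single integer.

Step 1: reserve R1 C 9 -> on_hand[A=48 B=35 C=43] avail[A=48 B=35 C=34] open={R1}
Step 2: cancel R1 -> on_hand[A=48 B=35 C=43] avail[A=48 B=35 C=43] open={}
Step 3: reserve R2 A 9 -> on_hand[A=48 B=35 C=43] avail[A=39 B=35 C=43] open={R2}
Step 4: commit R2 -> on_hand[A=39 B=35 C=43] avail[A=39 B=35 C=43] open={}
Step 5: reserve R3 B 6 -> on_hand[A=39 B=35 C=43] avail[A=39 B=29 C=43] open={R3}
Step 6: reserve R4 B 9 -> on_hand[A=39 B=35 C=43] avail[A=39 B=20 C=43] open={R3,R4}
Step 7: reserve R5 B 5 -> on_hand[A=39 B=35 C=43] avail[A=39 B=15 C=43] open={R3,R4,R5}
Step 8: reserve R6 B 8 -> on_hand[A=39 B=35 C=43] avail[A=39 B=7 C=43] open={R3,R4,R5,R6}
Step 9: reserve R7 C 1 -> on_hand[A=39 B=35 C=43] avail[A=39 B=7 C=42] open={R3,R4,R5,R6,R7}
Step 10: commit R4 -> on_hand[A=39 B=26 C=43] avail[A=39 B=7 C=42] open={R3,R5,R6,R7}
Step 11: commit R6 -> on_hand[A=39 B=18 C=43] avail[A=39 B=7 C=42] open={R3,R5,R7}
Step 12: reserve R8 A 1 -> on_hand[A=39 B=18 C=43] avail[A=38 B=7 C=42] open={R3,R5,R7,R8}
Step 13: reserve R9 C 4 -> on_hand[A=39 B=18 C=43] avail[A=38 B=7 C=38] open={R3,R5,R7,R8,R9}
Step 14: reserve R10 C 4 -> on_hand[A=39 B=18 C=43] avail[A=38 B=7 C=34] open={R10,R3,R5,R7,R8,R9}
Step 15: reserve R11 A 5 -> on_hand[A=39 B=18 C=43] avail[A=33 B=7 C=34] open={R10,R11,R3,R5,R7,R8,R9}
Step 16: reserve R12 C 8 -> on_hand[A=39 B=18 C=43] avail[A=33 B=7 C=26] open={R10,R11,R12,R3,R5,R7,R8,R9}
Step 17: reserve R13 B 5 -> on_hand[A=39 B=18 C=43] avail[A=33 B=2 C=26] open={R10,R11,R12,R13,R3,R5,R7,R8,R9}
Final available[A] = 33

Answer: 33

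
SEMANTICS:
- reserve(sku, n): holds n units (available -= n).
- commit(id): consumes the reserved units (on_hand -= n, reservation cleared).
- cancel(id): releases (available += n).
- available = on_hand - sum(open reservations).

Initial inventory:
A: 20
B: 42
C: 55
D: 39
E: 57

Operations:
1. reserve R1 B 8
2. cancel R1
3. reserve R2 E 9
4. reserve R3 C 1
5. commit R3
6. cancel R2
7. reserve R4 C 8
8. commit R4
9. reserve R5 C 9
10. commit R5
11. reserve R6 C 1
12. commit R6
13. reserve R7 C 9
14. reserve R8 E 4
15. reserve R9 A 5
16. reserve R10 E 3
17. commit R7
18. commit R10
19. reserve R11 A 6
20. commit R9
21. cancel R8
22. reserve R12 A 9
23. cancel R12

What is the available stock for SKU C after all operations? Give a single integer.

Step 1: reserve R1 B 8 -> on_hand[A=20 B=42 C=55 D=39 E=57] avail[A=20 B=34 C=55 D=39 E=57] open={R1}
Step 2: cancel R1 -> on_hand[A=20 B=42 C=55 D=39 E=57] avail[A=20 B=42 C=55 D=39 E=57] open={}
Step 3: reserve R2 E 9 -> on_hand[A=20 B=42 C=55 D=39 E=57] avail[A=20 B=42 C=55 D=39 E=48] open={R2}
Step 4: reserve R3 C 1 -> on_hand[A=20 B=42 C=55 D=39 E=57] avail[A=20 B=42 C=54 D=39 E=48] open={R2,R3}
Step 5: commit R3 -> on_hand[A=20 B=42 C=54 D=39 E=57] avail[A=20 B=42 C=54 D=39 E=48] open={R2}
Step 6: cancel R2 -> on_hand[A=20 B=42 C=54 D=39 E=57] avail[A=20 B=42 C=54 D=39 E=57] open={}
Step 7: reserve R4 C 8 -> on_hand[A=20 B=42 C=54 D=39 E=57] avail[A=20 B=42 C=46 D=39 E=57] open={R4}
Step 8: commit R4 -> on_hand[A=20 B=42 C=46 D=39 E=57] avail[A=20 B=42 C=46 D=39 E=57] open={}
Step 9: reserve R5 C 9 -> on_hand[A=20 B=42 C=46 D=39 E=57] avail[A=20 B=42 C=37 D=39 E=57] open={R5}
Step 10: commit R5 -> on_hand[A=20 B=42 C=37 D=39 E=57] avail[A=20 B=42 C=37 D=39 E=57] open={}
Step 11: reserve R6 C 1 -> on_hand[A=20 B=42 C=37 D=39 E=57] avail[A=20 B=42 C=36 D=39 E=57] open={R6}
Step 12: commit R6 -> on_hand[A=20 B=42 C=36 D=39 E=57] avail[A=20 B=42 C=36 D=39 E=57] open={}
Step 13: reserve R7 C 9 -> on_hand[A=20 B=42 C=36 D=39 E=57] avail[A=20 B=42 C=27 D=39 E=57] open={R7}
Step 14: reserve R8 E 4 -> on_hand[A=20 B=42 C=36 D=39 E=57] avail[A=20 B=42 C=27 D=39 E=53] open={R7,R8}
Step 15: reserve R9 A 5 -> on_hand[A=20 B=42 C=36 D=39 E=57] avail[A=15 B=42 C=27 D=39 E=53] open={R7,R8,R9}
Step 16: reserve R10 E 3 -> on_hand[A=20 B=42 C=36 D=39 E=57] avail[A=15 B=42 C=27 D=39 E=50] open={R10,R7,R8,R9}
Step 17: commit R7 -> on_hand[A=20 B=42 C=27 D=39 E=57] avail[A=15 B=42 C=27 D=39 E=50] open={R10,R8,R9}
Step 18: commit R10 -> on_hand[A=20 B=42 C=27 D=39 E=54] avail[A=15 B=42 C=27 D=39 E=50] open={R8,R9}
Step 19: reserve R11 A 6 -> on_hand[A=20 B=42 C=27 D=39 E=54] avail[A=9 B=42 C=27 D=39 E=50] open={R11,R8,R9}
Step 20: commit R9 -> on_hand[A=15 B=42 C=27 D=39 E=54] avail[A=9 B=42 C=27 D=39 E=50] open={R11,R8}
Step 21: cancel R8 -> on_hand[A=15 B=42 C=27 D=39 E=54] avail[A=9 B=42 C=27 D=39 E=54] open={R11}
Step 22: reserve R12 A 9 -> on_hand[A=15 B=42 C=27 D=39 E=54] avail[A=0 B=42 C=27 D=39 E=54] open={R11,R12}
Step 23: cancel R12 -> on_hand[A=15 B=42 C=27 D=39 E=54] avail[A=9 B=42 C=27 D=39 E=54] open={R11}
Final available[C] = 27

Answer: 27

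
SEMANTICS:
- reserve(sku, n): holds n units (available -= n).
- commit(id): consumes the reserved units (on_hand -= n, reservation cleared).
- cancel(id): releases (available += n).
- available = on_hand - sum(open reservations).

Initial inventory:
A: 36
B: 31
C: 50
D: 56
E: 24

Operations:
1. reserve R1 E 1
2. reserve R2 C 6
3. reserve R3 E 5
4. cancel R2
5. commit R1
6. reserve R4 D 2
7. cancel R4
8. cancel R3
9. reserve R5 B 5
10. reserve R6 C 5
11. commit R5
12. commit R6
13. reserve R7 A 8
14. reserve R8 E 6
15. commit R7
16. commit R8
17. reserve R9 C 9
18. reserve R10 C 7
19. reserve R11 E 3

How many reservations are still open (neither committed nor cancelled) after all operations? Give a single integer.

Answer: 3

Derivation:
Step 1: reserve R1 E 1 -> on_hand[A=36 B=31 C=50 D=56 E=24] avail[A=36 B=31 C=50 D=56 E=23] open={R1}
Step 2: reserve R2 C 6 -> on_hand[A=36 B=31 C=50 D=56 E=24] avail[A=36 B=31 C=44 D=56 E=23] open={R1,R2}
Step 3: reserve R3 E 5 -> on_hand[A=36 B=31 C=50 D=56 E=24] avail[A=36 B=31 C=44 D=56 E=18] open={R1,R2,R3}
Step 4: cancel R2 -> on_hand[A=36 B=31 C=50 D=56 E=24] avail[A=36 B=31 C=50 D=56 E=18] open={R1,R3}
Step 5: commit R1 -> on_hand[A=36 B=31 C=50 D=56 E=23] avail[A=36 B=31 C=50 D=56 E=18] open={R3}
Step 6: reserve R4 D 2 -> on_hand[A=36 B=31 C=50 D=56 E=23] avail[A=36 B=31 C=50 D=54 E=18] open={R3,R4}
Step 7: cancel R4 -> on_hand[A=36 B=31 C=50 D=56 E=23] avail[A=36 B=31 C=50 D=56 E=18] open={R3}
Step 8: cancel R3 -> on_hand[A=36 B=31 C=50 D=56 E=23] avail[A=36 B=31 C=50 D=56 E=23] open={}
Step 9: reserve R5 B 5 -> on_hand[A=36 B=31 C=50 D=56 E=23] avail[A=36 B=26 C=50 D=56 E=23] open={R5}
Step 10: reserve R6 C 5 -> on_hand[A=36 B=31 C=50 D=56 E=23] avail[A=36 B=26 C=45 D=56 E=23] open={R5,R6}
Step 11: commit R5 -> on_hand[A=36 B=26 C=50 D=56 E=23] avail[A=36 B=26 C=45 D=56 E=23] open={R6}
Step 12: commit R6 -> on_hand[A=36 B=26 C=45 D=56 E=23] avail[A=36 B=26 C=45 D=56 E=23] open={}
Step 13: reserve R7 A 8 -> on_hand[A=36 B=26 C=45 D=56 E=23] avail[A=28 B=26 C=45 D=56 E=23] open={R7}
Step 14: reserve R8 E 6 -> on_hand[A=36 B=26 C=45 D=56 E=23] avail[A=28 B=26 C=45 D=56 E=17] open={R7,R8}
Step 15: commit R7 -> on_hand[A=28 B=26 C=45 D=56 E=23] avail[A=28 B=26 C=45 D=56 E=17] open={R8}
Step 16: commit R8 -> on_hand[A=28 B=26 C=45 D=56 E=17] avail[A=28 B=26 C=45 D=56 E=17] open={}
Step 17: reserve R9 C 9 -> on_hand[A=28 B=26 C=45 D=56 E=17] avail[A=28 B=26 C=36 D=56 E=17] open={R9}
Step 18: reserve R10 C 7 -> on_hand[A=28 B=26 C=45 D=56 E=17] avail[A=28 B=26 C=29 D=56 E=17] open={R10,R9}
Step 19: reserve R11 E 3 -> on_hand[A=28 B=26 C=45 D=56 E=17] avail[A=28 B=26 C=29 D=56 E=14] open={R10,R11,R9}
Open reservations: ['R10', 'R11', 'R9'] -> 3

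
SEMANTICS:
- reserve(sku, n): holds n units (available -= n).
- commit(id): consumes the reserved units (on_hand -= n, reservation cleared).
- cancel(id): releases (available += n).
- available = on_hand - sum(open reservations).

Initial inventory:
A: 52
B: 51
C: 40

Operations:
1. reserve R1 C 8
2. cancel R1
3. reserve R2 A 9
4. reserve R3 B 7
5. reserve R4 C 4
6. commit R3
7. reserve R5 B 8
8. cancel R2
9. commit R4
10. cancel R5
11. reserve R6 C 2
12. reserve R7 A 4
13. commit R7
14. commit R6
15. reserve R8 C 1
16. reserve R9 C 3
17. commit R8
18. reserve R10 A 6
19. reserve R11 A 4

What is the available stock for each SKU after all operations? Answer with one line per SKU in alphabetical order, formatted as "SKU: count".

Answer: A: 38
B: 44
C: 30

Derivation:
Step 1: reserve R1 C 8 -> on_hand[A=52 B=51 C=40] avail[A=52 B=51 C=32] open={R1}
Step 2: cancel R1 -> on_hand[A=52 B=51 C=40] avail[A=52 B=51 C=40] open={}
Step 3: reserve R2 A 9 -> on_hand[A=52 B=51 C=40] avail[A=43 B=51 C=40] open={R2}
Step 4: reserve R3 B 7 -> on_hand[A=52 B=51 C=40] avail[A=43 B=44 C=40] open={R2,R3}
Step 5: reserve R4 C 4 -> on_hand[A=52 B=51 C=40] avail[A=43 B=44 C=36] open={R2,R3,R4}
Step 6: commit R3 -> on_hand[A=52 B=44 C=40] avail[A=43 B=44 C=36] open={R2,R4}
Step 7: reserve R5 B 8 -> on_hand[A=52 B=44 C=40] avail[A=43 B=36 C=36] open={R2,R4,R5}
Step 8: cancel R2 -> on_hand[A=52 B=44 C=40] avail[A=52 B=36 C=36] open={R4,R5}
Step 9: commit R4 -> on_hand[A=52 B=44 C=36] avail[A=52 B=36 C=36] open={R5}
Step 10: cancel R5 -> on_hand[A=52 B=44 C=36] avail[A=52 B=44 C=36] open={}
Step 11: reserve R6 C 2 -> on_hand[A=52 B=44 C=36] avail[A=52 B=44 C=34] open={R6}
Step 12: reserve R7 A 4 -> on_hand[A=52 B=44 C=36] avail[A=48 B=44 C=34] open={R6,R7}
Step 13: commit R7 -> on_hand[A=48 B=44 C=36] avail[A=48 B=44 C=34] open={R6}
Step 14: commit R6 -> on_hand[A=48 B=44 C=34] avail[A=48 B=44 C=34] open={}
Step 15: reserve R8 C 1 -> on_hand[A=48 B=44 C=34] avail[A=48 B=44 C=33] open={R8}
Step 16: reserve R9 C 3 -> on_hand[A=48 B=44 C=34] avail[A=48 B=44 C=30] open={R8,R9}
Step 17: commit R8 -> on_hand[A=48 B=44 C=33] avail[A=48 B=44 C=30] open={R9}
Step 18: reserve R10 A 6 -> on_hand[A=48 B=44 C=33] avail[A=42 B=44 C=30] open={R10,R9}
Step 19: reserve R11 A 4 -> on_hand[A=48 B=44 C=33] avail[A=38 B=44 C=30] open={R10,R11,R9}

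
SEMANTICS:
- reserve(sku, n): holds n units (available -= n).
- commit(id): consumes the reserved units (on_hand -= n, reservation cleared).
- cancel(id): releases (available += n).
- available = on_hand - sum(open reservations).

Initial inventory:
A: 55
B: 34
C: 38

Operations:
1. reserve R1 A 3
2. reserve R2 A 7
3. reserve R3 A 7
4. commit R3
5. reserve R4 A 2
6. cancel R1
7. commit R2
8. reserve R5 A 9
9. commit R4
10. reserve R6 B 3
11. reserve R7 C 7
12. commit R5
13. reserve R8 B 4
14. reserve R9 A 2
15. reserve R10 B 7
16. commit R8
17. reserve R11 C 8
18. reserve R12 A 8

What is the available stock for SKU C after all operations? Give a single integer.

Step 1: reserve R1 A 3 -> on_hand[A=55 B=34 C=38] avail[A=52 B=34 C=38] open={R1}
Step 2: reserve R2 A 7 -> on_hand[A=55 B=34 C=38] avail[A=45 B=34 C=38] open={R1,R2}
Step 3: reserve R3 A 7 -> on_hand[A=55 B=34 C=38] avail[A=38 B=34 C=38] open={R1,R2,R3}
Step 4: commit R3 -> on_hand[A=48 B=34 C=38] avail[A=38 B=34 C=38] open={R1,R2}
Step 5: reserve R4 A 2 -> on_hand[A=48 B=34 C=38] avail[A=36 B=34 C=38] open={R1,R2,R4}
Step 6: cancel R1 -> on_hand[A=48 B=34 C=38] avail[A=39 B=34 C=38] open={R2,R4}
Step 7: commit R2 -> on_hand[A=41 B=34 C=38] avail[A=39 B=34 C=38] open={R4}
Step 8: reserve R5 A 9 -> on_hand[A=41 B=34 C=38] avail[A=30 B=34 C=38] open={R4,R5}
Step 9: commit R4 -> on_hand[A=39 B=34 C=38] avail[A=30 B=34 C=38] open={R5}
Step 10: reserve R6 B 3 -> on_hand[A=39 B=34 C=38] avail[A=30 B=31 C=38] open={R5,R6}
Step 11: reserve R7 C 7 -> on_hand[A=39 B=34 C=38] avail[A=30 B=31 C=31] open={R5,R6,R7}
Step 12: commit R5 -> on_hand[A=30 B=34 C=38] avail[A=30 B=31 C=31] open={R6,R7}
Step 13: reserve R8 B 4 -> on_hand[A=30 B=34 C=38] avail[A=30 B=27 C=31] open={R6,R7,R8}
Step 14: reserve R9 A 2 -> on_hand[A=30 B=34 C=38] avail[A=28 B=27 C=31] open={R6,R7,R8,R9}
Step 15: reserve R10 B 7 -> on_hand[A=30 B=34 C=38] avail[A=28 B=20 C=31] open={R10,R6,R7,R8,R9}
Step 16: commit R8 -> on_hand[A=30 B=30 C=38] avail[A=28 B=20 C=31] open={R10,R6,R7,R9}
Step 17: reserve R11 C 8 -> on_hand[A=30 B=30 C=38] avail[A=28 B=20 C=23] open={R10,R11,R6,R7,R9}
Step 18: reserve R12 A 8 -> on_hand[A=30 B=30 C=38] avail[A=20 B=20 C=23] open={R10,R11,R12,R6,R7,R9}
Final available[C] = 23

Answer: 23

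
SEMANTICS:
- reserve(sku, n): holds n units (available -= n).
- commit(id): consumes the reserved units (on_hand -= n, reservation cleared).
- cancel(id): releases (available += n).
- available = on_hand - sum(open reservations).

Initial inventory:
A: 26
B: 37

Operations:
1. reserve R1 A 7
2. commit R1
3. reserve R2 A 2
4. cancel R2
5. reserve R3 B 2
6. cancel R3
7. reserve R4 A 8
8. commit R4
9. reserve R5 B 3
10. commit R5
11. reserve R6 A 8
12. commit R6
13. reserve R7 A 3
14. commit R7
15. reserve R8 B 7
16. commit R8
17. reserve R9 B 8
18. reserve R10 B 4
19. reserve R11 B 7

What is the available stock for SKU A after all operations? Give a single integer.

Step 1: reserve R1 A 7 -> on_hand[A=26 B=37] avail[A=19 B=37] open={R1}
Step 2: commit R1 -> on_hand[A=19 B=37] avail[A=19 B=37] open={}
Step 3: reserve R2 A 2 -> on_hand[A=19 B=37] avail[A=17 B=37] open={R2}
Step 4: cancel R2 -> on_hand[A=19 B=37] avail[A=19 B=37] open={}
Step 5: reserve R3 B 2 -> on_hand[A=19 B=37] avail[A=19 B=35] open={R3}
Step 6: cancel R3 -> on_hand[A=19 B=37] avail[A=19 B=37] open={}
Step 7: reserve R4 A 8 -> on_hand[A=19 B=37] avail[A=11 B=37] open={R4}
Step 8: commit R4 -> on_hand[A=11 B=37] avail[A=11 B=37] open={}
Step 9: reserve R5 B 3 -> on_hand[A=11 B=37] avail[A=11 B=34] open={R5}
Step 10: commit R5 -> on_hand[A=11 B=34] avail[A=11 B=34] open={}
Step 11: reserve R6 A 8 -> on_hand[A=11 B=34] avail[A=3 B=34] open={R6}
Step 12: commit R6 -> on_hand[A=3 B=34] avail[A=3 B=34] open={}
Step 13: reserve R7 A 3 -> on_hand[A=3 B=34] avail[A=0 B=34] open={R7}
Step 14: commit R7 -> on_hand[A=0 B=34] avail[A=0 B=34] open={}
Step 15: reserve R8 B 7 -> on_hand[A=0 B=34] avail[A=0 B=27] open={R8}
Step 16: commit R8 -> on_hand[A=0 B=27] avail[A=0 B=27] open={}
Step 17: reserve R9 B 8 -> on_hand[A=0 B=27] avail[A=0 B=19] open={R9}
Step 18: reserve R10 B 4 -> on_hand[A=0 B=27] avail[A=0 B=15] open={R10,R9}
Step 19: reserve R11 B 7 -> on_hand[A=0 B=27] avail[A=0 B=8] open={R10,R11,R9}
Final available[A] = 0

Answer: 0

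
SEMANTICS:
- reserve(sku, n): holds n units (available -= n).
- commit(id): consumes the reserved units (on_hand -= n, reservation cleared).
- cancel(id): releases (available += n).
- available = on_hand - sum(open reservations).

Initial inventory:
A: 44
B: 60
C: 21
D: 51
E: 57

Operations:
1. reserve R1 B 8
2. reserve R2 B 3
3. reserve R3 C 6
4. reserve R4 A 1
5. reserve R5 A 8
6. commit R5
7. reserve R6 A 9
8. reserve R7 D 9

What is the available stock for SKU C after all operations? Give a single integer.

Answer: 15

Derivation:
Step 1: reserve R1 B 8 -> on_hand[A=44 B=60 C=21 D=51 E=57] avail[A=44 B=52 C=21 D=51 E=57] open={R1}
Step 2: reserve R2 B 3 -> on_hand[A=44 B=60 C=21 D=51 E=57] avail[A=44 B=49 C=21 D=51 E=57] open={R1,R2}
Step 3: reserve R3 C 6 -> on_hand[A=44 B=60 C=21 D=51 E=57] avail[A=44 B=49 C=15 D=51 E=57] open={R1,R2,R3}
Step 4: reserve R4 A 1 -> on_hand[A=44 B=60 C=21 D=51 E=57] avail[A=43 B=49 C=15 D=51 E=57] open={R1,R2,R3,R4}
Step 5: reserve R5 A 8 -> on_hand[A=44 B=60 C=21 D=51 E=57] avail[A=35 B=49 C=15 D=51 E=57] open={R1,R2,R3,R4,R5}
Step 6: commit R5 -> on_hand[A=36 B=60 C=21 D=51 E=57] avail[A=35 B=49 C=15 D=51 E=57] open={R1,R2,R3,R4}
Step 7: reserve R6 A 9 -> on_hand[A=36 B=60 C=21 D=51 E=57] avail[A=26 B=49 C=15 D=51 E=57] open={R1,R2,R3,R4,R6}
Step 8: reserve R7 D 9 -> on_hand[A=36 B=60 C=21 D=51 E=57] avail[A=26 B=49 C=15 D=42 E=57] open={R1,R2,R3,R4,R6,R7}
Final available[C] = 15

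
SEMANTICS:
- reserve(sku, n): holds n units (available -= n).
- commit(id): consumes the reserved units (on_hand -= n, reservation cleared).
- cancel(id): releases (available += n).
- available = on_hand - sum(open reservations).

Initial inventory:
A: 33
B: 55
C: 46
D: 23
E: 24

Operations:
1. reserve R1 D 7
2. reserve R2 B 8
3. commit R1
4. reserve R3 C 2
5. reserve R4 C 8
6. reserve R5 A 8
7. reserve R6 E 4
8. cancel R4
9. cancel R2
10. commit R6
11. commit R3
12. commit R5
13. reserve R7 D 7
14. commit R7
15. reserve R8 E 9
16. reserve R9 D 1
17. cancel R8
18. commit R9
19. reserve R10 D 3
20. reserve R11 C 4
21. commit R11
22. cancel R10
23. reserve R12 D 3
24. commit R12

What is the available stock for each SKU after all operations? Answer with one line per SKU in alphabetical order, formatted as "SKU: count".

Step 1: reserve R1 D 7 -> on_hand[A=33 B=55 C=46 D=23 E=24] avail[A=33 B=55 C=46 D=16 E=24] open={R1}
Step 2: reserve R2 B 8 -> on_hand[A=33 B=55 C=46 D=23 E=24] avail[A=33 B=47 C=46 D=16 E=24] open={R1,R2}
Step 3: commit R1 -> on_hand[A=33 B=55 C=46 D=16 E=24] avail[A=33 B=47 C=46 D=16 E=24] open={R2}
Step 4: reserve R3 C 2 -> on_hand[A=33 B=55 C=46 D=16 E=24] avail[A=33 B=47 C=44 D=16 E=24] open={R2,R3}
Step 5: reserve R4 C 8 -> on_hand[A=33 B=55 C=46 D=16 E=24] avail[A=33 B=47 C=36 D=16 E=24] open={R2,R3,R4}
Step 6: reserve R5 A 8 -> on_hand[A=33 B=55 C=46 D=16 E=24] avail[A=25 B=47 C=36 D=16 E=24] open={R2,R3,R4,R5}
Step 7: reserve R6 E 4 -> on_hand[A=33 B=55 C=46 D=16 E=24] avail[A=25 B=47 C=36 D=16 E=20] open={R2,R3,R4,R5,R6}
Step 8: cancel R4 -> on_hand[A=33 B=55 C=46 D=16 E=24] avail[A=25 B=47 C=44 D=16 E=20] open={R2,R3,R5,R6}
Step 9: cancel R2 -> on_hand[A=33 B=55 C=46 D=16 E=24] avail[A=25 B=55 C=44 D=16 E=20] open={R3,R5,R6}
Step 10: commit R6 -> on_hand[A=33 B=55 C=46 D=16 E=20] avail[A=25 B=55 C=44 D=16 E=20] open={R3,R5}
Step 11: commit R3 -> on_hand[A=33 B=55 C=44 D=16 E=20] avail[A=25 B=55 C=44 D=16 E=20] open={R5}
Step 12: commit R5 -> on_hand[A=25 B=55 C=44 D=16 E=20] avail[A=25 B=55 C=44 D=16 E=20] open={}
Step 13: reserve R7 D 7 -> on_hand[A=25 B=55 C=44 D=16 E=20] avail[A=25 B=55 C=44 D=9 E=20] open={R7}
Step 14: commit R7 -> on_hand[A=25 B=55 C=44 D=9 E=20] avail[A=25 B=55 C=44 D=9 E=20] open={}
Step 15: reserve R8 E 9 -> on_hand[A=25 B=55 C=44 D=9 E=20] avail[A=25 B=55 C=44 D=9 E=11] open={R8}
Step 16: reserve R9 D 1 -> on_hand[A=25 B=55 C=44 D=9 E=20] avail[A=25 B=55 C=44 D=8 E=11] open={R8,R9}
Step 17: cancel R8 -> on_hand[A=25 B=55 C=44 D=9 E=20] avail[A=25 B=55 C=44 D=8 E=20] open={R9}
Step 18: commit R9 -> on_hand[A=25 B=55 C=44 D=8 E=20] avail[A=25 B=55 C=44 D=8 E=20] open={}
Step 19: reserve R10 D 3 -> on_hand[A=25 B=55 C=44 D=8 E=20] avail[A=25 B=55 C=44 D=5 E=20] open={R10}
Step 20: reserve R11 C 4 -> on_hand[A=25 B=55 C=44 D=8 E=20] avail[A=25 B=55 C=40 D=5 E=20] open={R10,R11}
Step 21: commit R11 -> on_hand[A=25 B=55 C=40 D=8 E=20] avail[A=25 B=55 C=40 D=5 E=20] open={R10}
Step 22: cancel R10 -> on_hand[A=25 B=55 C=40 D=8 E=20] avail[A=25 B=55 C=40 D=8 E=20] open={}
Step 23: reserve R12 D 3 -> on_hand[A=25 B=55 C=40 D=8 E=20] avail[A=25 B=55 C=40 D=5 E=20] open={R12}
Step 24: commit R12 -> on_hand[A=25 B=55 C=40 D=5 E=20] avail[A=25 B=55 C=40 D=5 E=20] open={}

Answer: A: 25
B: 55
C: 40
D: 5
E: 20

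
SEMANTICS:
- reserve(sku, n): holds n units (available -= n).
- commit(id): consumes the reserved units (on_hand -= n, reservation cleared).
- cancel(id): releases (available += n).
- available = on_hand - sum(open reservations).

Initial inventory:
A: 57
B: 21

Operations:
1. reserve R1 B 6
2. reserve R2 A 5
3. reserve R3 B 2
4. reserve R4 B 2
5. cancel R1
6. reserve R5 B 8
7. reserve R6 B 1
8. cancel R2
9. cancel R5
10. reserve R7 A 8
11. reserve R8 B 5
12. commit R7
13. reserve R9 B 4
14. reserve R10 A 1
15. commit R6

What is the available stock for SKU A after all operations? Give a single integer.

Step 1: reserve R1 B 6 -> on_hand[A=57 B=21] avail[A=57 B=15] open={R1}
Step 2: reserve R2 A 5 -> on_hand[A=57 B=21] avail[A=52 B=15] open={R1,R2}
Step 3: reserve R3 B 2 -> on_hand[A=57 B=21] avail[A=52 B=13] open={R1,R2,R3}
Step 4: reserve R4 B 2 -> on_hand[A=57 B=21] avail[A=52 B=11] open={R1,R2,R3,R4}
Step 5: cancel R1 -> on_hand[A=57 B=21] avail[A=52 B=17] open={R2,R3,R4}
Step 6: reserve R5 B 8 -> on_hand[A=57 B=21] avail[A=52 B=9] open={R2,R3,R4,R5}
Step 7: reserve R6 B 1 -> on_hand[A=57 B=21] avail[A=52 B=8] open={R2,R3,R4,R5,R6}
Step 8: cancel R2 -> on_hand[A=57 B=21] avail[A=57 B=8] open={R3,R4,R5,R6}
Step 9: cancel R5 -> on_hand[A=57 B=21] avail[A=57 B=16] open={R3,R4,R6}
Step 10: reserve R7 A 8 -> on_hand[A=57 B=21] avail[A=49 B=16] open={R3,R4,R6,R7}
Step 11: reserve R8 B 5 -> on_hand[A=57 B=21] avail[A=49 B=11] open={R3,R4,R6,R7,R8}
Step 12: commit R7 -> on_hand[A=49 B=21] avail[A=49 B=11] open={R3,R4,R6,R8}
Step 13: reserve R9 B 4 -> on_hand[A=49 B=21] avail[A=49 B=7] open={R3,R4,R6,R8,R9}
Step 14: reserve R10 A 1 -> on_hand[A=49 B=21] avail[A=48 B=7] open={R10,R3,R4,R6,R8,R9}
Step 15: commit R6 -> on_hand[A=49 B=20] avail[A=48 B=7] open={R10,R3,R4,R8,R9}
Final available[A] = 48

Answer: 48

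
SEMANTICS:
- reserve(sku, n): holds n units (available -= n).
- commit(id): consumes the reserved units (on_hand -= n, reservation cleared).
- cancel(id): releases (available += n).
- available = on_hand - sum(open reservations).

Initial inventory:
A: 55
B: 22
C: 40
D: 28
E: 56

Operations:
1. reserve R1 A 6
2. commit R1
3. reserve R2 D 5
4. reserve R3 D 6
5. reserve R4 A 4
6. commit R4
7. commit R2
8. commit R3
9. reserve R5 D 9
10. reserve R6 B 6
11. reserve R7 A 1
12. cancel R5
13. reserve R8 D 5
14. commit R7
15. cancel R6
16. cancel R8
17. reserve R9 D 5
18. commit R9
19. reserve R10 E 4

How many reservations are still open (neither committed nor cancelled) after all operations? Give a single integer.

Answer: 1

Derivation:
Step 1: reserve R1 A 6 -> on_hand[A=55 B=22 C=40 D=28 E=56] avail[A=49 B=22 C=40 D=28 E=56] open={R1}
Step 2: commit R1 -> on_hand[A=49 B=22 C=40 D=28 E=56] avail[A=49 B=22 C=40 D=28 E=56] open={}
Step 3: reserve R2 D 5 -> on_hand[A=49 B=22 C=40 D=28 E=56] avail[A=49 B=22 C=40 D=23 E=56] open={R2}
Step 4: reserve R3 D 6 -> on_hand[A=49 B=22 C=40 D=28 E=56] avail[A=49 B=22 C=40 D=17 E=56] open={R2,R3}
Step 5: reserve R4 A 4 -> on_hand[A=49 B=22 C=40 D=28 E=56] avail[A=45 B=22 C=40 D=17 E=56] open={R2,R3,R4}
Step 6: commit R4 -> on_hand[A=45 B=22 C=40 D=28 E=56] avail[A=45 B=22 C=40 D=17 E=56] open={R2,R3}
Step 7: commit R2 -> on_hand[A=45 B=22 C=40 D=23 E=56] avail[A=45 B=22 C=40 D=17 E=56] open={R3}
Step 8: commit R3 -> on_hand[A=45 B=22 C=40 D=17 E=56] avail[A=45 B=22 C=40 D=17 E=56] open={}
Step 9: reserve R5 D 9 -> on_hand[A=45 B=22 C=40 D=17 E=56] avail[A=45 B=22 C=40 D=8 E=56] open={R5}
Step 10: reserve R6 B 6 -> on_hand[A=45 B=22 C=40 D=17 E=56] avail[A=45 B=16 C=40 D=8 E=56] open={R5,R6}
Step 11: reserve R7 A 1 -> on_hand[A=45 B=22 C=40 D=17 E=56] avail[A=44 B=16 C=40 D=8 E=56] open={R5,R6,R7}
Step 12: cancel R5 -> on_hand[A=45 B=22 C=40 D=17 E=56] avail[A=44 B=16 C=40 D=17 E=56] open={R6,R7}
Step 13: reserve R8 D 5 -> on_hand[A=45 B=22 C=40 D=17 E=56] avail[A=44 B=16 C=40 D=12 E=56] open={R6,R7,R8}
Step 14: commit R7 -> on_hand[A=44 B=22 C=40 D=17 E=56] avail[A=44 B=16 C=40 D=12 E=56] open={R6,R8}
Step 15: cancel R6 -> on_hand[A=44 B=22 C=40 D=17 E=56] avail[A=44 B=22 C=40 D=12 E=56] open={R8}
Step 16: cancel R8 -> on_hand[A=44 B=22 C=40 D=17 E=56] avail[A=44 B=22 C=40 D=17 E=56] open={}
Step 17: reserve R9 D 5 -> on_hand[A=44 B=22 C=40 D=17 E=56] avail[A=44 B=22 C=40 D=12 E=56] open={R9}
Step 18: commit R9 -> on_hand[A=44 B=22 C=40 D=12 E=56] avail[A=44 B=22 C=40 D=12 E=56] open={}
Step 19: reserve R10 E 4 -> on_hand[A=44 B=22 C=40 D=12 E=56] avail[A=44 B=22 C=40 D=12 E=52] open={R10}
Open reservations: ['R10'] -> 1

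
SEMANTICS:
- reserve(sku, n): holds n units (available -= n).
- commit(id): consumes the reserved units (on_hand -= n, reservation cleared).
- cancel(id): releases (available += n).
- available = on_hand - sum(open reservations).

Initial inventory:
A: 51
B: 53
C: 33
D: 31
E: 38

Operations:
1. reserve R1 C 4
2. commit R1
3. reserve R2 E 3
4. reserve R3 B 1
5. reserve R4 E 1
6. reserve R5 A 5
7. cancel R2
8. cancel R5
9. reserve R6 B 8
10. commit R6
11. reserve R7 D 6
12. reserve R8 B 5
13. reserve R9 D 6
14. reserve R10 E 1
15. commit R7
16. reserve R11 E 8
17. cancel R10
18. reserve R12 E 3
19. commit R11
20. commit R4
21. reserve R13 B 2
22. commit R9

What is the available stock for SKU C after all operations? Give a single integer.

Step 1: reserve R1 C 4 -> on_hand[A=51 B=53 C=33 D=31 E=38] avail[A=51 B=53 C=29 D=31 E=38] open={R1}
Step 2: commit R1 -> on_hand[A=51 B=53 C=29 D=31 E=38] avail[A=51 B=53 C=29 D=31 E=38] open={}
Step 3: reserve R2 E 3 -> on_hand[A=51 B=53 C=29 D=31 E=38] avail[A=51 B=53 C=29 D=31 E=35] open={R2}
Step 4: reserve R3 B 1 -> on_hand[A=51 B=53 C=29 D=31 E=38] avail[A=51 B=52 C=29 D=31 E=35] open={R2,R3}
Step 5: reserve R4 E 1 -> on_hand[A=51 B=53 C=29 D=31 E=38] avail[A=51 B=52 C=29 D=31 E=34] open={R2,R3,R4}
Step 6: reserve R5 A 5 -> on_hand[A=51 B=53 C=29 D=31 E=38] avail[A=46 B=52 C=29 D=31 E=34] open={R2,R3,R4,R5}
Step 7: cancel R2 -> on_hand[A=51 B=53 C=29 D=31 E=38] avail[A=46 B=52 C=29 D=31 E=37] open={R3,R4,R5}
Step 8: cancel R5 -> on_hand[A=51 B=53 C=29 D=31 E=38] avail[A=51 B=52 C=29 D=31 E=37] open={R3,R4}
Step 9: reserve R6 B 8 -> on_hand[A=51 B=53 C=29 D=31 E=38] avail[A=51 B=44 C=29 D=31 E=37] open={R3,R4,R6}
Step 10: commit R6 -> on_hand[A=51 B=45 C=29 D=31 E=38] avail[A=51 B=44 C=29 D=31 E=37] open={R3,R4}
Step 11: reserve R7 D 6 -> on_hand[A=51 B=45 C=29 D=31 E=38] avail[A=51 B=44 C=29 D=25 E=37] open={R3,R4,R7}
Step 12: reserve R8 B 5 -> on_hand[A=51 B=45 C=29 D=31 E=38] avail[A=51 B=39 C=29 D=25 E=37] open={R3,R4,R7,R8}
Step 13: reserve R9 D 6 -> on_hand[A=51 B=45 C=29 D=31 E=38] avail[A=51 B=39 C=29 D=19 E=37] open={R3,R4,R7,R8,R9}
Step 14: reserve R10 E 1 -> on_hand[A=51 B=45 C=29 D=31 E=38] avail[A=51 B=39 C=29 D=19 E=36] open={R10,R3,R4,R7,R8,R9}
Step 15: commit R7 -> on_hand[A=51 B=45 C=29 D=25 E=38] avail[A=51 B=39 C=29 D=19 E=36] open={R10,R3,R4,R8,R9}
Step 16: reserve R11 E 8 -> on_hand[A=51 B=45 C=29 D=25 E=38] avail[A=51 B=39 C=29 D=19 E=28] open={R10,R11,R3,R4,R8,R9}
Step 17: cancel R10 -> on_hand[A=51 B=45 C=29 D=25 E=38] avail[A=51 B=39 C=29 D=19 E=29] open={R11,R3,R4,R8,R9}
Step 18: reserve R12 E 3 -> on_hand[A=51 B=45 C=29 D=25 E=38] avail[A=51 B=39 C=29 D=19 E=26] open={R11,R12,R3,R4,R8,R9}
Step 19: commit R11 -> on_hand[A=51 B=45 C=29 D=25 E=30] avail[A=51 B=39 C=29 D=19 E=26] open={R12,R3,R4,R8,R9}
Step 20: commit R4 -> on_hand[A=51 B=45 C=29 D=25 E=29] avail[A=51 B=39 C=29 D=19 E=26] open={R12,R3,R8,R9}
Step 21: reserve R13 B 2 -> on_hand[A=51 B=45 C=29 D=25 E=29] avail[A=51 B=37 C=29 D=19 E=26] open={R12,R13,R3,R8,R9}
Step 22: commit R9 -> on_hand[A=51 B=45 C=29 D=19 E=29] avail[A=51 B=37 C=29 D=19 E=26] open={R12,R13,R3,R8}
Final available[C] = 29

Answer: 29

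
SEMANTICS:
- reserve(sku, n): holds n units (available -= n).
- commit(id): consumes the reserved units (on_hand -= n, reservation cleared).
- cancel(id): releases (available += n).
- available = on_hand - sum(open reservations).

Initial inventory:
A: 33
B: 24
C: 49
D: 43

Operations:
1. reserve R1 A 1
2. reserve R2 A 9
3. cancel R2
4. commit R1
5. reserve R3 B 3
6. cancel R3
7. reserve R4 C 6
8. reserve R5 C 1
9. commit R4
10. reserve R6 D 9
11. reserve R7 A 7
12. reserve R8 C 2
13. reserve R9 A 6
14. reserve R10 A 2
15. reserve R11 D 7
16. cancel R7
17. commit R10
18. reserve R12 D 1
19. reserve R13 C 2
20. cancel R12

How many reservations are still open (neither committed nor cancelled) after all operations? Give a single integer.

Step 1: reserve R1 A 1 -> on_hand[A=33 B=24 C=49 D=43] avail[A=32 B=24 C=49 D=43] open={R1}
Step 2: reserve R2 A 9 -> on_hand[A=33 B=24 C=49 D=43] avail[A=23 B=24 C=49 D=43] open={R1,R2}
Step 3: cancel R2 -> on_hand[A=33 B=24 C=49 D=43] avail[A=32 B=24 C=49 D=43] open={R1}
Step 4: commit R1 -> on_hand[A=32 B=24 C=49 D=43] avail[A=32 B=24 C=49 D=43] open={}
Step 5: reserve R3 B 3 -> on_hand[A=32 B=24 C=49 D=43] avail[A=32 B=21 C=49 D=43] open={R3}
Step 6: cancel R3 -> on_hand[A=32 B=24 C=49 D=43] avail[A=32 B=24 C=49 D=43] open={}
Step 7: reserve R4 C 6 -> on_hand[A=32 B=24 C=49 D=43] avail[A=32 B=24 C=43 D=43] open={R4}
Step 8: reserve R5 C 1 -> on_hand[A=32 B=24 C=49 D=43] avail[A=32 B=24 C=42 D=43] open={R4,R5}
Step 9: commit R4 -> on_hand[A=32 B=24 C=43 D=43] avail[A=32 B=24 C=42 D=43] open={R5}
Step 10: reserve R6 D 9 -> on_hand[A=32 B=24 C=43 D=43] avail[A=32 B=24 C=42 D=34] open={R5,R6}
Step 11: reserve R7 A 7 -> on_hand[A=32 B=24 C=43 D=43] avail[A=25 B=24 C=42 D=34] open={R5,R6,R7}
Step 12: reserve R8 C 2 -> on_hand[A=32 B=24 C=43 D=43] avail[A=25 B=24 C=40 D=34] open={R5,R6,R7,R8}
Step 13: reserve R9 A 6 -> on_hand[A=32 B=24 C=43 D=43] avail[A=19 B=24 C=40 D=34] open={R5,R6,R7,R8,R9}
Step 14: reserve R10 A 2 -> on_hand[A=32 B=24 C=43 D=43] avail[A=17 B=24 C=40 D=34] open={R10,R5,R6,R7,R8,R9}
Step 15: reserve R11 D 7 -> on_hand[A=32 B=24 C=43 D=43] avail[A=17 B=24 C=40 D=27] open={R10,R11,R5,R6,R7,R8,R9}
Step 16: cancel R7 -> on_hand[A=32 B=24 C=43 D=43] avail[A=24 B=24 C=40 D=27] open={R10,R11,R5,R6,R8,R9}
Step 17: commit R10 -> on_hand[A=30 B=24 C=43 D=43] avail[A=24 B=24 C=40 D=27] open={R11,R5,R6,R8,R9}
Step 18: reserve R12 D 1 -> on_hand[A=30 B=24 C=43 D=43] avail[A=24 B=24 C=40 D=26] open={R11,R12,R5,R6,R8,R9}
Step 19: reserve R13 C 2 -> on_hand[A=30 B=24 C=43 D=43] avail[A=24 B=24 C=38 D=26] open={R11,R12,R13,R5,R6,R8,R9}
Step 20: cancel R12 -> on_hand[A=30 B=24 C=43 D=43] avail[A=24 B=24 C=38 D=27] open={R11,R13,R5,R6,R8,R9}
Open reservations: ['R11', 'R13', 'R5', 'R6', 'R8', 'R9'] -> 6

Answer: 6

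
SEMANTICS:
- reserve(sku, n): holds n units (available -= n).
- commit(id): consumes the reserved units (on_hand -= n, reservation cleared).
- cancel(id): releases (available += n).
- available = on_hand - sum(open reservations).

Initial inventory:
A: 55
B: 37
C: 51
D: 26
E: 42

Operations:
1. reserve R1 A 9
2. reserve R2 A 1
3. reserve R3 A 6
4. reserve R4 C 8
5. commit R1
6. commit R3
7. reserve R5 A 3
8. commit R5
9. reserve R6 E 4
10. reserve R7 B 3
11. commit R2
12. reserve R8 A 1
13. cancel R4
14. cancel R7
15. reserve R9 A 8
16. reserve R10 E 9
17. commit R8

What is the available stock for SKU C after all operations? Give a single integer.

Answer: 51

Derivation:
Step 1: reserve R1 A 9 -> on_hand[A=55 B=37 C=51 D=26 E=42] avail[A=46 B=37 C=51 D=26 E=42] open={R1}
Step 2: reserve R2 A 1 -> on_hand[A=55 B=37 C=51 D=26 E=42] avail[A=45 B=37 C=51 D=26 E=42] open={R1,R2}
Step 3: reserve R3 A 6 -> on_hand[A=55 B=37 C=51 D=26 E=42] avail[A=39 B=37 C=51 D=26 E=42] open={R1,R2,R3}
Step 4: reserve R4 C 8 -> on_hand[A=55 B=37 C=51 D=26 E=42] avail[A=39 B=37 C=43 D=26 E=42] open={R1,R2,R3,R4}
Step 5: commit R1 -> on_hand[A=46 B=37 C=51 D=26 E=42] avail[A=39 B=37 C=43 D=26 E=42] open={R2,R3,R4}
Step 6: commit R3 -> on_hand[A=40 B=37 C=51 D=26 E=42] avail[A=39 B=37 C=43 D=26 E=42] open={R2,R4}
Step 7: reserve R5 A 3 -> on_hand[A=40 B=37 C=51 D=26 E=42] avail[A=36 B=37 C=43 D=26 E=42] open={R2,R4,R5}
Step 8: commit R5 -> on_hand[A=37 B=37 C=51 D=26 E=42] avail[A=36 B=37 C=43 D=26 E=42] open={R2,R4}
Step 9: reserve R6 E 4 -> on_hand[A=37 B=37 C=51 D=26 E=42] avail[A=36 B=37 C=43 D=26 E=38] open={R2,R4,R6}
Step 10: reserve R7 B 3 -> on_hand[A=37 B=37 C=51 D=26 E=42] avail[A=36 B=34 C=43 D=26 E=38] open={R2,R4,R6,R7}
Step 11: commit R2 -> on_hand[A=36 B=37 C=51 D=26 E=42] avail[A=36 B=34 C=43 D=26 E=38] open={R4,R6,R7}
Step 12: reserve R8 A 1 -> on_hand[A=36 B=37 C=51 D=26 E=42] avail[A=35 B=34 C=43 D=26 E=38] open={R4,R6,R7,R8}
Step 13: cancel R4 -> on_hand[A=36 B=37 C=51 D=26 E=42] avail[A=35 B=34 C=51 D=26 E=38] open={R6,R7,R8}
Step 14: cancel R7 -> on_hand[A=36 B=37 C=51 D=26 E=42] avail[A=35 B=37 C=51 D=26 E=38] open={R6,R8}
Step 15: reserve R9 A 8 -> on_hand[A=36 B=37 C=51 D=26 E=42] avail[A=27 B=37 C=51 D=26 E=38] open={R6,R8,R9}
Step 16: reserve R10 E 9 -> on_hand[A=36 B=37 C=51 D=26 E=42] avail[A=27 B=37 C=51 D=26 E=29] open={R10,R6,R8,R9}
Step 17: commit R8 -> on_hand[A=35 B=37 C=51 D=26 E=42] avail[A=27 B=37 C=51 D=26 E=29] open={R10,R6,R9}
Final available[C] = 51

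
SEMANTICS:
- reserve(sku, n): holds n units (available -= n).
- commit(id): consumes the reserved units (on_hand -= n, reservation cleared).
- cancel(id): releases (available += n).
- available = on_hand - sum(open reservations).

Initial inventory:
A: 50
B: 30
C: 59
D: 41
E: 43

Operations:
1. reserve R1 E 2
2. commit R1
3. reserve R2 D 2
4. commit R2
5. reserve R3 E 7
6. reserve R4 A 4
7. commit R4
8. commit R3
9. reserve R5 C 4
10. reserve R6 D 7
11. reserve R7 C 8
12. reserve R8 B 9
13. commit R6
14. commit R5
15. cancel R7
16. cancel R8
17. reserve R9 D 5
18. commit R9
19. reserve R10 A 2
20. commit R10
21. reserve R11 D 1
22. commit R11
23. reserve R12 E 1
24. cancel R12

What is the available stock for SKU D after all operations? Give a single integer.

Step 1: reserve R1 E 2 -> on_hand[A=50 B=30 C=59 D=41 E=43] avail[A=50 B=30 C=59 D=41 E=41] open={R1}
Step 2: commit R1 -> on_hand[A=50 B=30 C=59 D=41 E=41] avail[A=50 B=30 C=59 D=41 E=41] open={}
Step 3: reserve R2 D 2 -> on_hand[A=50 B=30 C=59 D=41 E=41] avail[A=50 B=30 C=59 D=39 E=41] open={R2}
Step 4: commit R2 -> on_hand[A=50 B=30 C=59 D=39 E=41] avail[A=50 B=30 C=59 D=39 E=41] open={}
Step 5: reserve R3 E 7 -> on_hand[A=50 B=30 C=59 D=39 E=41] avail[A=50 B=30 C=59 D=39 E=34] open={R3}
Step 6: reserve R4 A 4 -> on_hand[A=50 B=30 C=59 D=39 E=41] avail[A=46 B=30 C=59 D=39 E=34] open={R3,R4}
Step 7: commit R4 -> on_hand[A=46 B=30 C=59 D=39 E=41] avail[A=46 B=30 C=59 D=39 E=34] open={R3}
Step 8: commit R3 -> on_hand[A=46 B=30 C=59 D=39 E=34] avail[A=46 B=30 C=59 D=39 E=34] open={}
Step 9: reserve R5 C 4 -> on_hand[A=46 B=30 C=59 D=39 E=34] avail[A=46 B=30 C=55 D=39 E=34] open={R5}
Step 10: reserve R6 D 7 -> on_hand[A=46 B=30 C=59 D=39 E=34] avail[A=46 B=30 C=55 D=32 E=34] open={R5,R6}
Step 11: reserve R7 C 8 -> on_hand[A=46 B=30 C=59 D=39 E=34] avail[A=46 B=30 C=47 D=32 E=34] open={R5,R6,R7}
Step 12: reserve R8 B 9 -> on_hand[A=46 B=30 C=59 D=39 E=34] avail[A=46 B=21 C=47 D=32 E=34] open={R5,R6,R7,R8}
Step 13: commit R6 -> on_hand[A=46 B=30 C=59 D=32 E=34] avail[A=46 B=21 C=47 D=32 E=34] open={R5,R7,R8}
Step 14: commit R5 -> on_hand[A=46 B=30 C=55 D=32 E=34] avail[A=46 B=21 C=47 D=32 E=34] open={R7,R8}
Step 15: cancel R7 -> on_hand[A=46 B=30 C=55 D=32 E=34] avail[A=46 B=21 C=55 D=32 E=34] open={R8}
Step 16: cancel R8 -> on_hand[A=46 B=30 C=55 D=32 E=34] avail[A=46 B=30 C=55 D=32 E=34] open={}
Step 17: reserve R9 D 5 -> on_hand[A=46 B=30 C=55 D=32 E=34] avail[A=46 B=30 C=55 D=27 E=34] open={R9}
Step 18: commit R9 -> on_hand[A=46 B=30 C=55 D=27 E=34] avail[A=46 B=30 C=55 D=27 E=34] open={}
Step 19: reserve R10 A 2 -> on_hand[A=46 B=30 C=55 D=27 E=34] avail[A=44 B=30 C=55 D=27 E=34] open={R10}
Step 20: commit R10 -> on_hand[A=44 B=30 C=55 D=27 E=34] avail[A=44 B=30 C=55 D=27 E=34] open={}
Step 21: reserve R11 D 1 -> on_hand[A=44 B=30 C=55 D=27 E=34] avail[A=44 B=30 C=55 D=26 E=34] open={R11}
Step 22: commit R11 -> on_hand[A=44 B=30 C=55 D=26 E=34] avail[A=44 B=30 C=55 D=26 E=34] open={}
Step 23: reserve R12 E 1 -> on_hand[A=44 B=30 C=55 D=26 E=34] avail[A=44 B=30 C=55 D=26 E=33] open={R12}
Step 24: cancel R12 -> on_hand[A=44 B=30 C=55 D=26 E=34] avail[A=44 B=30 C=55 D=26 E=34] open={}
Final available[D] = 26

Answer: 26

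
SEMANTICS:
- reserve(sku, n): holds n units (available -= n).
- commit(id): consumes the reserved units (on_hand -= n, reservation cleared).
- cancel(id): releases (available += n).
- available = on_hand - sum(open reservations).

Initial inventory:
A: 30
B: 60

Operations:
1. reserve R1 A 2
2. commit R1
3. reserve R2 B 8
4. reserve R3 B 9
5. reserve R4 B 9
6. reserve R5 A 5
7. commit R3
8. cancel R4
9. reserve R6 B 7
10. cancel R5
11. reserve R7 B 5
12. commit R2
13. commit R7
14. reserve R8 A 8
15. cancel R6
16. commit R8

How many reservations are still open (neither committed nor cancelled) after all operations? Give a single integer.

Answer: 0

Derivation:
Step 1: reserve R1 A 2 -> on_hand[A=30 B=60] avail[A=28 B=60] open={R1}
Step 2: commit R1 -> on_hand[A=28 B=60] avail[A=28 B=60] open={}
Step 3: reserve R2 B 8 -> on_hand[A=28 B=60] avail[A=28 B=52] open={R2}
Step 4: reserve R3 B 9 -> on_hand[A=28 B=60] avail[A=28 B=43] open={R2,R3}
Step 5: reserve R4 B 9 -> on_hand[A=28 B=60] avail[A=28 B=34] open={R2,R3,R4}
Step 6: reserve R5 A 5 -> on_hand[A=28 B=60] avail[A=23 B=34] open={R2,R3,R4,R5}
Step 7: commit R3 -> on_hand[A=28 B=51] avail[A=23 B=34] open={R2,R4,R5}
Step 8: cancel R4 -> on_hand[A=28 B=51] avail[A=23 B=43] open={R2,R5}
Step 9: reserve R6 B 7 -> on_hand[A=28 B=51] avail[A=23 B=36] open={R2,R5,R6}
Step 10: cancel R5 -> on_hand[A=28 B=51] avail[A=28 B=36] open={R2,R6}
Step 11: reserve R7 B 5 -> on_hand[A=28 B=51] avail[A=28 B=31] open={R2,R6,R7}
Step 12: commit R2 -> on_hand[A=28 B=43] avail[A=28 B=31] open={R6,R7}
Step 13: commit R7 -> on_hand[A=28 B=38] avail[A=28 B=31] open={R6}
Step 14: reserve R8 A 8 -> on_hand[A=28 B=38] avail[A=20 B=31] open={R6,R8}
Step 15: cancel R6 -> on_hand[A=28 B=38] avail[A=20 B=38] open={R8}
Step 16: commit R8 -> on_hand[A=20 B=38] avail[A=20 B=38] open={}
Open reservations: [] -> 0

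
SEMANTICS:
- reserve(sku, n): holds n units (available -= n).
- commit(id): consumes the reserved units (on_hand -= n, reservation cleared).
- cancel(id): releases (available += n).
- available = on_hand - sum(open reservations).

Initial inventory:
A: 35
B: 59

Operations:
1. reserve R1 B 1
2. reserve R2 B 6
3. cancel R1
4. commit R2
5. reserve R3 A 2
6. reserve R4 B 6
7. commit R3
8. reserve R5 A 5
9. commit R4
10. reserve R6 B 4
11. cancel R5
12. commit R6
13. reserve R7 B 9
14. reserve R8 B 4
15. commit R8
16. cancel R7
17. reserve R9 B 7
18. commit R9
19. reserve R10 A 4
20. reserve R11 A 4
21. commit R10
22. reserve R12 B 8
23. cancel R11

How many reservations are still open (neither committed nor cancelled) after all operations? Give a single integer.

Answer: 1

Derivation:
Step 1: reserve R1 B 1 -> on_hand[A=35 B=59] avail[A=35 B=58] open={R1}
Step 2: reserve R2 B 6 -> on_hand[A=35 B=59] avail[A=35 B=52] open={R1,R2}
Step 3: cancel R1 -> on_hand[A=35 B=59] avail[A=35 B=53] open={R2}
Step 4: commit R2 -> on_hand[A=35 B=53] avail[A=35 B=53] open={}
Step 5: reserve R3 A 2 -> on_hand[A=35 B=53] avail[A=33 B=53] open={R3}
Step 6: reserve R4 B 6 -> on_hand[A=35 B=53] avail[A=33 B=47] open={R3,R4}
Step 7: commit R3 -> on_hand[A=33 B=53] avail[A=33 B=47] open={R4}
Step 8: reserve R5 A 5 -> on_hand[A=33 B=53] avail[A=28 B=47] open={R4,R5}
Step 9: commit R4 -> on_hand[A=33 B=47] avail[A=28 B=47] open={R5}
Step 10: reserve R6 B 4 -> on_hand[A=33 B=47] avail[A=28 B=43] open={R5,R6}
Step 11: cancel R5 -> on_hand[A=33 B=47] avail[A=33 B=43] open={R6}
Step 12: commit R6 -> on_hand[A=33 B=43] avail[A=33 B=43] open={}
Step 13: reserve R7 B 9 -> on_hand[A=33 B=43] avail[A=33 B=34] open={R7}
Step 14: reserve R8 B 4 -> on_hand[A=33 B=43] avail[A=33 B=30] open={R7,R8}
Step 15: commit R8 -> on_hand[A=33 B=39] avail[A=33 B=30] open={R7}
Step 16: cancel R7 -> on_hand[A=33 B=39] avail[A=33 B=39] open={}
Step 17: reserve R9 B 7 -> on_hand[A=33 B=39] avail[A=33 B=32] open={R9}
Step 18: commit R9 -> on_hand[A=33 B=32] avail[A=33 B=32] open={}
Step 19: reserve R10 A 4 -> on_hand[A=33 B=32] avail[A=29 B=32] open={R10}
Step 20: reserve R11 A 4 -> on_hand[A=33 B=32] avail[A=25 B=32] open={R10,R11}
Step 21: commit R10 -> on_hand[A=29 B=32] avail[A=25 B=32] open={R11}
Step 22: reserve R12 B 8 -> on_hand[A=29 B=32] avail[A=25 B=24] open={R11,R12}
Step 23: cancel R11 -> on_hand[A=29 B=32] avail[A=29 B=24] open={R12}
Open reservations: ['R12'] -> 1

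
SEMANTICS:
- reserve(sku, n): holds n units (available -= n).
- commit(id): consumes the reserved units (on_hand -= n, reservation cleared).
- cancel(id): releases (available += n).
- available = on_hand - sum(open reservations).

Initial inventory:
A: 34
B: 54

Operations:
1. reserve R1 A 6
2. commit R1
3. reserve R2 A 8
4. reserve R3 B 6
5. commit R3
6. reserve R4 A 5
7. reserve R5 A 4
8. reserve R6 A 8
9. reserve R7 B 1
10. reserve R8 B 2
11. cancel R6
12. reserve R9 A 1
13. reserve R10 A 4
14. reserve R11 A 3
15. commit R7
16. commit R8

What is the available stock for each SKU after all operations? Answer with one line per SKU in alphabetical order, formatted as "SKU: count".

Step 1: reserve R1 A 6 -> on_hand[A=34 B=54] avail[A=28 B=54] open={R1}
Step 2: commit R1 -> on_hand[A=28 B=54] avail[A=28 B=54] open={}
Step 3: reserve R2 A 8 -> on_hand[A=28 B=54] avail[A=20 B=54] open={R2}
Step 4: reserve R3 B 6 -> on_hand[A=28 B=54] avail[A=20 B=48] open={R2,R3}
Step 5: commit R3 -> on_hand[A=28 B=48] avail[A=20 B=48] open={R2}
Step 6: reserve R4 A 5 -> on_hand[A=28 B=48] avail[A=15 B=48] open={R2,R4}
Step 7: reserve R5 A 4 -> on_hand[A=28 B=48] avail[A=11 B=48] open={R2,R4,R5}
Step 8: reserve R6 A 8 -> on_hand[A=28 B=48] avail[A=3 B=48] open={R2,R4,R5,R6}
Step 9: reserve R7 B 1 -> on_hand[A=28 B=48] avail[A=3 B=47] open={R2,R4,R5,R6,R7}
Step 10: reserve R8 B 2 -> on_hand[A=28 B=48] avail[A=3 B=45] open={R2,R4,R5,R6,R7,R8}
Step 11: cancel R6 -> on_hand[A=28 B=48] avail[A=11 B=45] open={R2,R4,R5,R7,R8}
Step 12: reserve R9 A 1 -> on_hand[A=28 B=48] avail[A=10 B=45] open={R2,R4,R5,R7,R8,R9}
Step 13: reserve R10 A 4 -> on_hand[A=28 B=48] avail[A=6 B=45] open={R10,R2,R4,R5,R7,R8,R9}
Step 14: reserve R11 A 3 -> on_hand[A=28 B=48] avail[A=3 B=45] open={R10,R11,R2,R4,R5,R7,R8,R9}
Step 15: commit R7 -> on_hand[A=28 B=47] avail[A=3 B=45] open={R10,R11,R2,R4,R5,R8,R9}
Step 16: commit R8 -> on_hand[A=28 B=45] avail[A=3 B=45] open={R10,R11,R2,R4,R5,R9}

Answer: A: 3
B: 45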